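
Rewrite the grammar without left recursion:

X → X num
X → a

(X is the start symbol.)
X is directly left-recursive. The standard transformation for
  A → A α₁ | ... | A α_m | β₁ | ... | β_n
is
  A  → β₁ A' | ... | β_n A'
  A' → α₁ A' | ... | α_m A' | ε

X → a becomes X → a X'
X → X num becomes X' → num X'
Add X' → ε

Resulting grammar:
X → a X'
X' → num X'
X' → ε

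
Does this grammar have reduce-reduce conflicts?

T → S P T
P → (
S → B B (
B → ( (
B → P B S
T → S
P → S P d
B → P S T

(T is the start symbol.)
Yes — I15: [P → ( .] vs [S → B B ( .]

A reduce-reduce conflict occurs when an LR(0) state has two complete items [A → α .] and [B → β .] — both call for a reduction, and with no lookahead the parser cannot choose between them.

Augment with T' → T and build the canonical LR(0) collection (I0 = CLOSURE({[T' → . T]}), then GOTO on every symbol after a dot until no new states appear). It has 19 states:
  I0: { [B → . ( (], [B → . P B S], [B → . P S T], [P → . (], [P → . S P d], [S → . B B (], [T → . S P T], [T → . S], [T' → . T] }  — shift
  I1: { [B → ( . (], [P → ( .] }  — shift, reduce
  I2: { [B → . ( (], [B → . P B S], [B → . P S T], [P → . (], [P → . S P d], [S → . B B (], [S → B . B (] }  — shift
  I3: { [B → . ( (], [B → . P B S], [B → . P S T], [B → P . B S], [B → P . S T], [P → . (], [P → . S P d], [S → . B B (] }  — shift
  I4: { [B → . ( (], [B → . P B S], [B → . P S T], [P → . (], [P → . S P d], [P → S . P d], [S → . B B (], [T → S . P T], [T → S .] }  — shift, reduce
  I5: { [T' → T .] }  — accept
  I6: { [B → . ( (], [B → . P B S], [B → . P S T], [B → P . B S], [B → P . S T], [P → . (], [P → . S P d], [P → S P . d], [S → . B B (], [T → . S P T], [T → . S], [T → S P . T] }  — shift
  I7: { [B → . ( (], [B → . P B S], [B → . P S T], [P → . (], [P → . S P d], [P → S . P d], [S → . B B (] }  — shift
  I8: { [B → . ( (], [B → . P B S], [B → . P S T], [B → P . B S], [B → P . S T], [P → . (], [P → . S P d], [P → S P . d], [S → . B B (] }  — shift
  I9: { [B → . ( (], [B → . P B S], [B → . P S T], [B → P B . S], [P → . (], [P → . S P d], [S → . B B (], [S → B . B (] }  — shift
  I10: { [B → . ( (], [B → . P B S], [B → . P S T], [B → P S . T], [P → . (], [P → . S P d], [P → S . P d], [S → . B B (], [T → . S P T], [T → . S] }  — shift
  I11: { [P → S P d .] }  — reduce
  I12: { [B → P S T .] }  — reduce
  I13: { [B → . ( (], [B → . P B S], [B → . P S T], [P → . (], [P → . S P d], [S → . B B (], [S → B . B (], [S → B B . (] }  — shift
  I14: { [B → . ( (], [B → . P B S], [B → . P S T], [B → P B S .], [P → . (], [P → . S P d], [P → S . P d], [S → . B B (] }  — shift, reduce
  I15: { [B → ( . (], [P → ( .], [S → B B ( .] }  — shift, 2 reduces
  I16: { [B → ( ( .] }  — reduce
  I17: { [B → . ( (], [B → . P B S], [B → . P S T], [B → P S . T], [P → . (], [P → . S P d], [P → S . P d], [S → . B B (], [T → . S P T], [T → . S], [T → S . P T], [T → S .] }  — shift, reduce
  I18: { [T → S P T .] }  — reduce

I15 contains complete items [P → ( .], [S → B B ( .] — reduce-reduce conflict.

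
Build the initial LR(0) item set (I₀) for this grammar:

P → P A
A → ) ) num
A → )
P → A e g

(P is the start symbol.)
First, augment the grammar with P' → P
I₀ = CLOSURE({ [P' → . P] }):
  [P' → . P] has the dot before P: add [P → . P A], [P → . A e g]
  [P → . A e g] has the dot before A: add [A → . ) ) num], [A → . )]
No further items can be added.

I₀ = { [A → . ) ) num], [A → . )], [P → . A e g], [P → . P A], [P' → . P] }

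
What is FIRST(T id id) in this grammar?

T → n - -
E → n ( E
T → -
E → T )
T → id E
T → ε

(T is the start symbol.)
{ '-', 'id', 'n' }

FIRST sets of the non-terminals involved (from the grammar, by fixed-point iteration):
  FIRST(T) = { '-', 'id', 'n', ε }

To compute FIRST(T id id), process the symbols left to right:
Symbol T is a non-terminal. Add FIRST(T) \ {ε} = { '-', 'id', 'n' }
T is nullable (ε ∈ FIRST(T)), continue to the next symbol.
Symbol id is a terminal. Add 'id' and stop.
FIRST(T id id) = { '-', 'id', 'n' }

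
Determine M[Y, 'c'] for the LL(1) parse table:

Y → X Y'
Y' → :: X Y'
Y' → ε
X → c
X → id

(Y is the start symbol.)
Y → X Y'

To find M[Y, 'c'], we find productions for Y where 'c' is in the predict set (PREDICT(N → α) = (FIRST(α) \ {ε}) ∪ (FOLLOW(N) if α ⇒* ε)).

Relevant sets:
  FIRST(X) = { 'c', 'id' }

Y → X Y': PREDICT = { 'c', 'id' }
  'c' is in predict set, so this production goes in M[Y, 'c']

M[Y, 'c'] = Y → X Y'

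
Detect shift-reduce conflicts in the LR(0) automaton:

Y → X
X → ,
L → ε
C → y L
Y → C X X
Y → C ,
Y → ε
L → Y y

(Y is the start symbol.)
Augment with Y' → Y and build the canonical LR(0) collection (I0 = CLOSURE({[Y' → . Y]}), then GOTO on every symbol after a dot until no new states appear). It has 12 states:
  I0: { [C → . y L], [X → . ,], [Y → . C ,], [Y → . C X X], [Y → . X], [Y → .], [Y' → . Y] }  — shift, reduce
  I1: { [X → , .] }  — reduce
  I2: { [X → . ,], [Y → C . ,], [Y → C . X X] }  — shift
  I3: { [Y → X .] }  — reduce
  I4: { [Y' → Y .] }  — accept
  I5: { [C → . y L], [C → y . L], [L → . Y y], [L → .], [X → . ,], [Y → . C ,], [Y → . C X X], [Y → . X], [Y → .] }  — shift, 2 reduces
  I6: { [C → y L .] }  — reduce
  I7: { [L → Y . y] }  — shift
  I8: { [L → Y y .] }  — reduce
  I9: { [X → , .], [Y → C , .] }  — 2 reduces
  I10: { [X → . ,], [Y → C X . X] }  — shift
  I11: { [Y → C X X .] }  — reduce

I0 contains reduce item [Y → .] and shift items [C → . y L], [X → . ,] — shift-reduce conflict.
I5 contains reduce items [L → .], [Y → .] and shift items [C → . y L], [X → . ,] — shift-reduce conflict.

Answer: Yes — I0: [Y → .] vs [C → . y L]; I5: [L → .] vs [C → . y L]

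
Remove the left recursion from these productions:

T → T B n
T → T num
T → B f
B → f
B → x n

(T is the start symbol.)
T → B f T'
T' → B n T'
T' → num T'
T' → ε
B → f
B → x n

T is directly left-recursive. The standard transformation for
  A → A α₁ | ... | A α_m | β₁ | ... | β_n
is
  A  → β₁ A' | ... | β_n A'
  A' → α₁ A' | ... | α_m A' | ε

T → B f becomes T → B f T'
T → T B n becomes T' → B n T'
T → T num becomes T' → num T'
Add T' → ε

Productions for other non-terminals are unchanged:
  B → f
  B → x n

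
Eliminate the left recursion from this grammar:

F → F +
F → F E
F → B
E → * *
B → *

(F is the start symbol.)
F is directly left-recursive. The standard transformation for
  A → A α₁ | ... | A α_m | β₁ | ... | β_n
is
  A  → β₁ A' | ... | β_n A'
  A' → α₁ A' | ... | α_m A' | ε

F → B becomes F → B F'
F → F + becomes F' → + F'
F → F E becomes F' → E F'
Add F' → ε

Productions for other non-terminals are unchanged:
  E → * *
  B → *

Resulting grammar:
F → B F'
F' → + F'
F' → E F'
F' → ε
E → * *
B → *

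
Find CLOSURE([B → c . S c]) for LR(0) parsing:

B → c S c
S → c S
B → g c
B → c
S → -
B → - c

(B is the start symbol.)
Start with: [B → c . S c]
  [B → c . S c] has the dot before S: add [S → . c S], [S → . -]
No further items can be added.

CLOSURE = { [B → c . S c], [S → . -], [S → . c S] }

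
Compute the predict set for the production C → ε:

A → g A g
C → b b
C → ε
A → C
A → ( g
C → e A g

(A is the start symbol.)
{ $, 'g' }

PREDICT(C → ε) = (FIRST(RHS) \ {ε}) ∪ (FOLLOW(C) if ε ∈ FIRST(RHS), i.e. RHS ⇒* ε)
The right-hand side is ε (FIRST(ε) = { ε }), so the predict set is FOLLOW(C) = { $, 'g' }
PREDICT(C → ε) = { $, 'g' }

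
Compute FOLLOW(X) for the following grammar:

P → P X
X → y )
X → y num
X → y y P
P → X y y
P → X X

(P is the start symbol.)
{ $, 'y' }

To compute FOLLOW(X), find every occurrence of X on a right-hand side N → α X β: add FIRST(β) \ {ε}, and if β is empty or nullable also add FOLLOW(N). Iterate to a fixed point.

In P → P X: X is at the end, add FOLLOW(P)
In P → X y y: X is followed by y y, add FIRST(y y) \ {ε} = { 'y' }
In P → X X: X is followed by X, add FIRST(X) \ {ε} = { 'y' }
In P → X X: X is at the end, add FOLLOW(P)

The FOLLOW sets referred to above (computed the same way, to a fixed point):
  FOLLOW(P) = { $, 'y' }

Taking the union: FOLLOW(X) = { $, 'y' }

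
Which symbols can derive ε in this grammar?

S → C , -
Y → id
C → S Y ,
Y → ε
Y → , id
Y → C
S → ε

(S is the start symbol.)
A non-terminal is nullable if it can derive ε (the empty string): either it has an ε-production, or it has a production whose right-hand side consists entirely of nullable non-terminals.

ε-productions: Y → ε, S → ε
So Y, S are immediately nullable.
No further non-terminal can be added: every production for the remaining non-terminals contains a terminal or a non-nullable non-terminal.
Nullable = { 'S', 'Y' }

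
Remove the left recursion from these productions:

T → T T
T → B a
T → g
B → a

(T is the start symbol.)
T → B a T'
T → g T'
T' → T T'
T' → ε
B → a

T is directly left-recursive. The standard transformation for
  A → A α₁ | ... | A α_m | β₁ | ... | β_n
is
  A  → β₁ A' | ... | β_n A'
  A' → α₁ A' | ... | α_m A' | ε

T → B a becomes T → B a T'
T → g becomes T → g T'
T → T T becomes T' → T T'
Add T' → ε

Productions for other non-terminals are unchanged:
  B → a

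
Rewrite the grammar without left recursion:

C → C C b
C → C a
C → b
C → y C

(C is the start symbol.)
C is directly left-recursive. The standard transformation for
  A → A α₁ | ... | A α_m | β₁ | ... | β_n
is
  A  → β₁ A' | ... | β_n A'
  A' → α₁ A' | ... | α_m A' | ε

C → b becomes C → b C'
C → y C becomes C → y C C'
C → C C b becomes C' → C b C'
C → C a becomes C' → a C'
Add C' → ε

Resulting grammar:
C → b C'
C → y C C'
C' → C b C'
C' → a C'
C' → ε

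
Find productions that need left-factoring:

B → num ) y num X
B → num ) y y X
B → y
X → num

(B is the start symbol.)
Yes, B has productions with common prefix 'num ) y'

Left-factoring is needed when two productions for the same non-terminal
share a common prefix on the right-hand side.

Productions for B:
  B → num ) y num X
  B → num ) y y X
  B → y

Found common prefix 'num ) y' in productions for B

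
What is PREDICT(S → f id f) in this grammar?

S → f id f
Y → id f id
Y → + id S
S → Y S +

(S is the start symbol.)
{ 'f' }

PREDICT(S → f id f) = (FIRST(RHS) \ {ε}) ∪ (FOLLOW(S) if ε ∈ FIRST(RHS), i.e. RHS ⇒* ε)
FIRST(f id f) = { 'f' }
ε ∉ FIRST(f id f), so FOLLOW(S) is not added.
PREDICT(S → f id f) = { 'f' }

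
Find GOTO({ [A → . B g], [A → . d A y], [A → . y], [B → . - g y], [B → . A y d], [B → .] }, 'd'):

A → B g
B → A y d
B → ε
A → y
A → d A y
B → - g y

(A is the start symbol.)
{ [A → . B g], [A → . d A y], [A → . y], [A → d . A y], [B → . - g y], [B → . A y d], [B → .] }

GOTO(I, 'd') = CLOSURE({ [A → αX.β] : [A → α.Xβ] ∈ I, X = 'd' })

Items with dot before 'd', with the dot advanced:
  [A → . d A y] → [A → d . A y]
Closure of the advanced items:
  [A → d . A y] has the dot before A: add [A → . B g], [A → . y], [A → . d A y]
  [A → . B g] has the dot before B: add [B → . A y d], [B → .], [B → . - g y]

GOTO = { [A → . B g], [A → . d A y], [A → . y], [A → d . A y], [B → . - g y], [B → . A y d], [B → .] }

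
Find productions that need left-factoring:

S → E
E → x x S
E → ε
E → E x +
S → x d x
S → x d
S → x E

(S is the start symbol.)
Yes, S has productions with common prefix 'x'

Left-factoring is needed when two productions for the same non-terminal
share a common prefix on the right-hand side.

Productions for S:
  S → E
  S → x d x
  S → x d
  S → x E
Productions for E:
  E → x x S
  E → ε
  E → E x +

Found common prefix 'x' in productions for S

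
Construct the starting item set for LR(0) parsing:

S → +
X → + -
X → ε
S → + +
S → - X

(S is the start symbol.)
{ [S → . + +], [S → . +], [S → . - X], [S' → . S] }

First, augment the grammar with S' → S
I₀ = CLOSURE({ [S' → . S] }):
  [S' → . S] has the dot before S: add [S → . +], [S → . + +], [S → . - X]
No further items can be added.

I₀ = { [S → . + +], [S → . +], [S → . - X], [S' → . S] }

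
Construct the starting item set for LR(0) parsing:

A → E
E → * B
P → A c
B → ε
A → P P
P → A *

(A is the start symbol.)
First, augment the grammar with A' → A
I₀ = CLOSURE({ [A' → . A] }):
  [A' → . A] has the dot before A: add [A → . E], [A → . P P]
  [A → . E] has the dot before E: add [E → . * B]
  [A → . P P] has the dot before P: add [P → . A c], [P → . A *]
No further items can be added.

I₀ = { [A → . E], [A → . P P], [A' → . A], [E → . * B], [P → . A *], [P → . A c] }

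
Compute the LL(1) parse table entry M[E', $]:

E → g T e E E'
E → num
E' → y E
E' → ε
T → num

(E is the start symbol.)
E' → ε

To find M[E', $], we find productions for E' where $ is in the predict set (PREDICT(N → α) = (FIRST(α) \ {ε}) ∪ (FOLLOW(N) if α ⇒* ε)).

Relevant sets:
  FOLLOW(E') = { $, 'y' }

E' → y E: PREDICT = { 'y' }
E' → ε: PREDICT = { $, 'y' }
  $ is in predict set, so this production goes in M[E', $]

M[E', $] = E' → ε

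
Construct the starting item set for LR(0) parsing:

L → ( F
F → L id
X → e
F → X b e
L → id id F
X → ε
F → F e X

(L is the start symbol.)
First, augment the grammar with L' → L
I₀ = CLOSURE({ [L' → . L] }):
  [L' → . L] has the dot before L: add [L → . ( F], [L → . id id F]
No further items can be added.

I₀ = { [L → . ( F], [L → . id id F], [L' → . L] }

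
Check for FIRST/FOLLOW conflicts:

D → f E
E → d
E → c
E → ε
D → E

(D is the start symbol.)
Nullable non-terminals: D, E.
FIRST sets used below: FIRST(E) = { 'c', 'd', ε }

D: nullable alternative(s) D → E; FOLLOW(D) = { $ }
  D → f E: FIRST \ {ε} = { 'f' } — disjoint from FOLLOW(D)
  D → E: FIRST \ {ε} = { 'c', 'd' } — this is the only nullable alternative, skip

E: nullable alternative(s) E → ε; FOLLOW(E) = { $ }
  E → d: FIRST \ {ε} = { 'd' } — disjoint from FOLLOW(E)
  E → c: FIRST \ {ε} = { 'c' } — disjoint from FOLLOW(E)
  E → ε: FIRST \ {ε} = { } — this is the only nullable alternative, skip

No FIRST/FOLLOW conflicts found.

Answer: No FIRST/FOLLOW conflicts.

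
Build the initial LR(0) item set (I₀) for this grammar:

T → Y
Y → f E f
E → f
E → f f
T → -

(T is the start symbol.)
First, augment the grammar with T' → T
I₀ = CLOSURE({ [T' → . T] }):
  [T' → . T] has the dot before T: add [T → . Y], [T → . -]
  [T → . Y] has the dot before Y: add [Y → . f E f]
No further items can be added.

I₀ = { [T → . -], [T → . Y], [T' → . T], [Y → . f E f] }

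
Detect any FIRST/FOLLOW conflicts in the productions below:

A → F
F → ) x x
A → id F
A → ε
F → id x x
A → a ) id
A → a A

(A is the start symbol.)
Nullable non-terminals: A.
FIRST sets used below: FIRST(F) = { ')', 'id' }

A: nullable alternative(s) A → ε; FOLLOW(A) = { $ }
  A → F: FIRST \ {ε} = { ')', 'id' } — disjoint from FOLLOW(A)
  A → id F: FIRST \ {ε} = { 'id' } — disjoint from FOLLOW(A)
  A → ε: FIRST \ {ε} = { } — this is the only nullable alternative, skip
  A → a ) id: FIRST \ {ε} = { 'a' } — disjoint from FOLLOW(A)
  A → a A: FIRST \ {ε} = { 'a' } — disjoint from FOLLOW(A)

F has no nullable alternative, so no FIRST/FOLLOW check is needed there.

No FIRST/FOLLOW conflicts found.

Answer: No FIRST/FOLLOW conflicts.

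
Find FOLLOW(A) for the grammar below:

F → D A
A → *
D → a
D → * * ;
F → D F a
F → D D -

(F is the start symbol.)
To compute FOLLOW(A), find every occurrence of A on a right-hand side N → α A β: add FIRST(β) \ {ε}, and if β is empty or nullable also add FOLLOW(N). Iterate to a fixed point.

In F → D A: A is at the end, add FOLLOW(F)

The FOLLOW sets referred to above (computed the same way, to a fixed point):
  FOLLOW(F) = { $, 'a' }

Taking the union: FOLLOW(A) = { $, 'a' }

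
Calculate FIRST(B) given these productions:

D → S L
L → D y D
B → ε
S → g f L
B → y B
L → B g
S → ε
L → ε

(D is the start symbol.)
To compute FIRST(B), examine every production with B on the left-hand side, reading each right-hand side left to right until a non-nullable symbol is reached.

From B → ε:
  - ε-production, so ε ∈ FIRST(B)
From B → y B:
  - y is a terminal: add 'y' and stop

Collecting: FIRST(B) = { 'y', ε }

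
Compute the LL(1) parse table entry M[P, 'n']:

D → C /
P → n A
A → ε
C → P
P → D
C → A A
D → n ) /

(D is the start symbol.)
P → n A, P → D

To find M[P, 'n'], we find productions for P where 'n' is in the predict set (PREDICT(N → α) = (FIRST(α) \ {ε}) ∪ (FOLLOW(N) if α ⇒* ε)).

Relevant sets:
  FIRST(D) = { '/', 'n' }

P → n A: PREDICT = { 'n' }
  'n' is in predict set, so this production goes in M[P, 'n']
P → D: PREDICT = { '/', 'n' }
  'n' is in predict set, so this production goes in M[P, 'n']

M[P, 'n'] = P → n A, P → D  (a multiply-defined cell — the grammar is not LL(1))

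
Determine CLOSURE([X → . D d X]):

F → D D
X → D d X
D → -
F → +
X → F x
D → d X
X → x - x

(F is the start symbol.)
{ [D → . -], [D → . d X], [X → . D d X] }

To compute CLOSURE, for each item [A → α.Bβ] where B is a non-terminal, add [B → .γ] for all productions B → γ; repeat for the newly added items until nothing changes.

Start with: [X → . D d X]
  [X → . D d X] has the dot before D: add [D → . -], [D → . d X]
No further items can be added.

CLOSURE = { [D → . -], [D → . d X], [X → . D d X] }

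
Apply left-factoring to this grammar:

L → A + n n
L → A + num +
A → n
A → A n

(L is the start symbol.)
Left-factoring transforms A → αβ₁ | αβ₂ into A → αA' and A' → β₁ | β₂
(α is the longest common prefix among the alternatives). Repeat until
no nonterminal has two alternatives with a common prefix.

Round 1: L has alternatives sharing prefix 'A +'. Introduce L': L → A + L'
  Add: L' → n n
  Add: L' → num +

No remaining common prefixes — done.

Resulting grammar:
L → A + L'
L' → n n
L' → num +
A → n
A → A n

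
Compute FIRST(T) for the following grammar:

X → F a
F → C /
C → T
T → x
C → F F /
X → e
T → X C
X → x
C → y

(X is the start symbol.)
To compute FIRST(T), examine every production with T on the left-hand side, reading each right-hand side left to right until a non-nullable symbol is reached.

FIRST sets of the other non-terminals involved (by the same procedure, iterated to a fixed point):
  FIRST(X) = { 'e', 'x', 'y' }

From T → x:
  - x is a terminal: add 'x' and stop
From T → X C:
  - X is a non-terminal: add FIRST(X) \ {ε} = { 'e', 'x', 'y' }
    X is not nullable, so stop

Collecting: FIRST(T) = { 'e', 'x', 'y' }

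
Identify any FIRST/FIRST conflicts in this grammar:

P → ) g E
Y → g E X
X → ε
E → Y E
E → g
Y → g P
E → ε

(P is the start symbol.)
Yes. Y → g E X / Y → g P on { 'g' }; E → Y E / E → g on { 'g' }

A FIRST/FIRST conflict occurs when two productions N → α and N → β for the same non-terminal have FIRST(α) ∩ FIRST(β) ≠ ∅ (with ε ∈ FIRST of a nullable right-hand side, so two nullable alternatives also conflict).

FIRST sets of the non-terminals at (or reachable through a nullable prefix from) the front of some alternative:
  FIRST(Y) = { 'g' }

Productions for Y:
  Y → g E X: FIRST = { 'g' }
  Y → g P: FIRST = { 'g' }
Productions for E:
  E → Y E: FIRST = { 'g' }
  E → g: FIRST = { 'g' }
  E → ε: FIRST = { ε }
P, X have only one production, so no FIRST/FIRST conflict is possible there.

Conflict for Y: Y → g E X and Y → g P
  Overlap: { 'g' }
Conflict for E: E → Y E and E → g
  Overlap: { 'g' }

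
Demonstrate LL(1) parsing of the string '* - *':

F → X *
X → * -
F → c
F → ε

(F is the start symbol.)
LL(1) parsing maintains a stack (initially the start symbol over $) and the input. At each step: if the stack top is a terminal, match it against the current input token; if it is a non-terminal N, replace it with the RHS of M[N, lookahead] (the unique production whose predict set contains the lookahead).

Stack is shown with the top on the left.

Stack    Input    Action
------------------------
F $      * - * $  output F → X *
X * $    * - * $  output X → * -
* - * $  * - * $  match '*'
- * $    - * $    match '-'
* $      * $      match '*'
$        $        accept

The string is accepted.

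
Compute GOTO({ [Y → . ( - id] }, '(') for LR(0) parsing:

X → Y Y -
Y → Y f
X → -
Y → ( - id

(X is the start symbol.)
GOTO(I, '(') = CLOSURE({ [A → αX.β] : [A → α.Xβ] ∈ I, X = '(' })

Items with dot before '(', with the dot advanced:
  [Y → . ( - id] → [Y → ( . - id]
Closure adds nothing (no advanced item has the dot before a non-terminal).

GOTO = { [Y → ( . - id] }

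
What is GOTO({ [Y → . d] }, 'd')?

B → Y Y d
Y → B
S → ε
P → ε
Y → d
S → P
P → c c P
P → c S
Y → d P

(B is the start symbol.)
{ [Y → d .] }

GOTO(I, 'd') = CLOSURE({ [A → αX.β] : [A → α.Xβ] ∈ I, X = 'd' })

Items with dot before 'd', with the dot advanced:
  [Y → . d] → [Y → d .]
Closure adds nothing (no advanced item has the dot before a non-terminal).

GOTO = { [Y → d .] }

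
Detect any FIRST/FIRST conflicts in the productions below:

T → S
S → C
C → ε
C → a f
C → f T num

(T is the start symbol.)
No FIRST/FIRST conflicts.

A FIRST/FIRST conflict occurs when two productions N → α and N → β for the same non-terminal have FIRST(α) ∩ FIRST(β) ≠ ∅ (with ε ∈ FIRST of a nullable right-hand side, so two nullable alternatives also conflict).

Productions for C:
  C → ε: FIRST = { ε }
  C → a f: FIRST = { 'a' }
  C → f T num: FIRST = { 'f' }
T, S have only one production, so no FIRST/FIRST conflict is possible there.

All alternatives of each non-terminal have pairwise disjoint FIRST sets.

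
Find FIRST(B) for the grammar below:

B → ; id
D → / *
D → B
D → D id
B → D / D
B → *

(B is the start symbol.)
FIRST sets of the other non-terminals involved (by the same procedure, iterated to a fixed point):
  FIRST(D) = { '*', '/', ';' }

From B → ; id:
  - ';' is a terminal: add ';' and stop
From B → D / D:
  - D is a non-terminal: add FIRST(D) \ {ε} = { '*', '/', ';' }
    D is not nullable, so stop
From B → *:
  - '*' is a terminal: add '*' and stop

Collecting: FIRST(B) = { '*', '/', ';' }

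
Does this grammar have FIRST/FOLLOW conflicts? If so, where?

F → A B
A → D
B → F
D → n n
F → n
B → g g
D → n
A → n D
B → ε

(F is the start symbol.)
No FIRST/FOLLOW conflicts.

Nullable non-terminals: B.
FIRST sets used below: FIRST(F) = { 'n' }

B: nullable alternative(s) B → ε; FOLLOW(B) = { $ }
  B → F: FIRST \ {ε} = { 'n' } — disjoint from FOLLOW(B)
  B → g g: FIRST \ {ε} = { 'g' } — disjoint from FOLLOW(B)
  B → ε: FIRST \ {ε} = { } — this is the only nullable alternative, skip

A, D, F have no nullable alternative, so no FIRST/FOLLOW check is needed there.

No FIRST/FOLLOW conflicts found.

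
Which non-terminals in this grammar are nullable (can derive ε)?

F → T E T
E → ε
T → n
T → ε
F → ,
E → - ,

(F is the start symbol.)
{ 'E', 'F', 'T' }

A non-terminal is nullable if it can derive ε (the empty string): either it has an ε-production, or it has a production whose right-hand side consists entirely of nullable non-terminals.

ε-productions: E → ε, T → ε
So E, T are immediately nullable.
F → T E T: every symbol on the right is nullable, so F is nullable too.
Every non-terminal is now nullable.
Nullable = { 'E', 'F', 'T' }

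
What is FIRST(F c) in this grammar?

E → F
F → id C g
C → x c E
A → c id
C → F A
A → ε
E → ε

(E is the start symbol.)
{ 'id' }

FIRST sets of the non-terminals involved (from the grammar, by fixed-point iteration):
  FIRST(F) = { 'id' }

To compute FIRST(F c), process the symbols left to right:
Symbol F is a non-terminal. Add FIRST(F) \ {ε} = { 'id' }
F is not nullable (ε ∉ FIRST(F)), so stop here.
FIRST(F c) = { 'id' }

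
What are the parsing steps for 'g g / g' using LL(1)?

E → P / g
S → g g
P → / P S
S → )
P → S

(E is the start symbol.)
LL(1) parsing maintains a stack (initially the start symbol over $) and the input. At each step: if the stack top is a terminal, match it against the current input token; if it is a non-terminal N, replace it with the RHS of M[N, lookahead] (the unique production whose predict set contains the lookahead).

Stack is shown with the top on the left.

Stack      Input      Action
----------------------------
E $        g g / g $  output E → P / g
P / g $    g g / g $  output P → S
S / g $    g g / g $  output S → g g
g g / g $  g g / g $  match 'g'
g / g $    g / g $    match 'g'
/ g $      / g $      match '/'
g $        g $        match 'g'
$          $          accept

The string is accepted.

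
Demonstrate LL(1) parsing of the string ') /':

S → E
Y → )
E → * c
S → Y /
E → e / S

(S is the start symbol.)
LL(1) parsing maintains a stack (initially the start symbol over $) and the input. At each step: if the stack top is a terminal, match it against the current input token; if it is a non-terminal N, replace it with the RHS of M[N, lookahead] (the unique production whose predict set contains the lookahead).

Stack is shown with the top on the left.

Stack  Input  Action
--------------------
S $    ) / $  output S → Y /
Y / $  ) / $  output Y → )
) / $  ) / $  match ')'
/ $    / $    match '/'
$      $      accept

The string is accepted.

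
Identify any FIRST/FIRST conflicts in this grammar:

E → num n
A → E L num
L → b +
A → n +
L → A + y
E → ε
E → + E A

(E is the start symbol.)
Yes. A → E L num / A → n '+' on { 'n' }; L → b '+' / L → A '+' y on { 'b' }

FIRST sets of the non-terminals at (or reachable through a nullable prefix from) the front of some alternative:
  FIRST(E) = { '+', 'num', ε }
  FIRST(L) = { '+', 'b', 'n', 'num' }
  FIRST(A) = { '+', 'b', 'n', 'num' }

Productions for E:
  E → num n: FIRST = { 'num' }
  E → ε: FIRST = { ε }
  E → + E A: FIRST = { '+' }
Productions for A:
  A → E L num: FIRST = { '+', 'b', 'n', 'num' }
  A → n +: FIRST = { 'n' }
Productions for L:
  L → b +: FIRST = { 'b' }
  L → A + y: FIRST = { '+', 'b', 'n', 'num' }

Conflict for A: A → E L num and A → n +
  Overlap: { 'n' }
Conflict for L: L → b + and L → A + y
  Overlap: { 'b' }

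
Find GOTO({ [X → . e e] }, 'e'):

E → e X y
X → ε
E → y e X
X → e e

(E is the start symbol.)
{ [X → e . e] }

GOTO(I, 'e') = CLOSURE({ [A → αX.β] : [A → α.Xβ] ∈ I, X = 'e' })

Items with dot before 'e', with the dot advanced:
  [X → . e e] → [X → e . e]
Closure adds nothing (no advanced item has the dot before a non-terminal).

GOTO = { [X → e . e] }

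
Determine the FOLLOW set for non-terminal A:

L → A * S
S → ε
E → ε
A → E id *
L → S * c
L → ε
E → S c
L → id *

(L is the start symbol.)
In L → A * S: A is followed by '*' S, add FIRST('*' S) \ {ε} = { '*' }

Taking the union: FOLLOW(A) = { '*' }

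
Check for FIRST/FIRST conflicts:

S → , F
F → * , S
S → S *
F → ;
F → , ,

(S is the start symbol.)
Yes. S → ',' F / S → S '*' on { ',' }

FIRST sets of the non-terminals at (or reachable through a nullable prefix from) the front of some alternative:
  FIRST(S) = { ',' }

Productions for S:
  S → , F: FIRST = { ',' }
  S → S *: FIRST = { ',' }
Productions for F:
  F → * , S: FIRST = { '*' }
  F → ;: FIRST = { ';' }
  F → , ,: FIRST = { ',' }

Conflict for S: S → , F and S → S *
  Overlap: { ',' }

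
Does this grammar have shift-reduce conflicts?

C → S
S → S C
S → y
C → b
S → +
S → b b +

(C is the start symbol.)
Yes — I3: [C → S .] vs [C → . b]; I4: [C → b .] vs [S → b . b +]

A shift-reduce conflict occurs when an LR(0) state has both:
  - a complete (reduce) item [A → α .] (dot at the end), and
  - a shift item [B → β . c γ] (dot before a terminal).

Augment with C' → C and build the canonical LR(0) collection (I0 = CLOSURE({[C' → . C]}), then GOTO on every symbol after a dot until no new states appear). It has 9 states:
  I0: { [C → . S], [C → . b], [C' → . C], [S → . +], [S → . S C], [S → . b b +], [S → . y] }  — shift
  I1: { [S → + .] }  — reduce
  I2: { [C' → C .] }  — accept
  I3: { [C → . S], [C → . b], [C → S .], [S → . +], [S → . S C], [S → . b b +], [S → . y], [S → S . C] }  — shift, reduce
  I4: { [C → b .], [S → b . b +] }  — shift, reduce
  I5: { [S → y .] }  — reduce
  I6: { [S → b b . +] }  — shift
  I7: { [S → b b + .] }  — reduce
  I8: { [S → S C .] }  — reduce

I3 contains reduce item [C → S .] and shift items [C → . b], [S → . +], [S → . b b +], [S → . y] — shift-reduce conflict.
I4 contains reduce item [C → b .] and shift item [S → b . b +] — shift-reduce conflict.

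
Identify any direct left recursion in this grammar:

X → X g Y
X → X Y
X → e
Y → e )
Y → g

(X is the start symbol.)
X → X g Y: LEFT RECURSIVE (starts with X)
X → X Y: LEFT RECURSIVE (starts with X)
X → e: starts with e
Y → e ): starts with e
Y → g: starts with g

The grammar has direct left recursion on: X.

Answer: Yes, X is left-recursive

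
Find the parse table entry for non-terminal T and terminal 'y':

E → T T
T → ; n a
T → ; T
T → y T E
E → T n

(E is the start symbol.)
T → y T E

To find M[T, 'y'], we find productions for T where 'y' is in the predict set (PREDICT(N → α) = (FIRST(α) \ {ε}) ∪ (FOLLOW(N) if α ⇒* ε)).

T → ; n a: PREDICT = { ';' }
T → ; T: PREDICT = { ';' }
T → y T E: PREDICT = { 'y' }
  'y' is in predict set, so this production goes in M[T, 'y']

M[T, 'y'] = T → y T E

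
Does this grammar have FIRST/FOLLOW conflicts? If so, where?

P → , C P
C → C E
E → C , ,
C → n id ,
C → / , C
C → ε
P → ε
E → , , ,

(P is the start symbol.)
Nullable non-terminals: C, P.
FIRST sets used below: FIRST(C) = { ',', '/', 'n', ε }, FIRST(E) = { ',', '/', 'n' }

C: nullable alternative(s) C → ε; FOLLOW(C) = { $, ',', '/', 'n' }
  C → C E: FIRST \ {ε} = { ',', '/', 'n' } — overlaps FOLLOW(C) on { ',', '/', 'n' }: CONFLICT
  C → n id ,: FIRST \ {ε} = { 'n' } — overlaps FOLLOW(C) on { 'n' }: CONFLICT
  C → / , C: FIRST \ {ε} = { '/' } — overlaps FOLLOW(C) on { '/' }: CONFLICT
  C → ε: FIRST \ {ε} = { } — this is the only nullable alternative, skip

P: nullable alternative(s) P → ε; FOLLOW(P) = { $ }
  P → , C P: FIRST \ {ε} = { ',' } — disjoint from FOLLOW(P)
  P → ε: FIRST \ {ε} = { } — this is the only nullable alternative, skip

E has no nullable alternative, so no FIRST/FOLLOW check is needed there.

So the grammar has 3 FIRST/FOLLOW conflicts (marked CONFLICT above).

Answer: Yes. C → C E with FOLLOW(C) on { ',', '/', 'n' }; C → n id ',' with FOLLOW(C) on { 'n' }; C → '/' ',' C with FOLLOW(C) on { '/' }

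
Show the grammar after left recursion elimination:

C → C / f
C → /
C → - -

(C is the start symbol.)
C → / C'
C → - - C'
C' → / f C'
C' → ε

C is directly left-recursive. The standard transformation for
  A → A α₁ | ... | A α_m | β₁ | ... | β_n
is
  A  → β₁ A' | ... | β_n A'
  A' → α₁ A' | ... | α_m A' | ε

C → / becomes C → / C'
C → - - becomes C → - - C'
C → C / f becomes C' → / f C'
Add C' → ε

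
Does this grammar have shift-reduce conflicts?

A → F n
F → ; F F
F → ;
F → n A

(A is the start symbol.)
Yes — I1: [F → ; .] vs [F → . ;]

Augment with A' → A and build the canonical LR(0) collection (I0 = CLOSURE({[A' → . A]}), then GOTO on every symbol after a dot until no new states appear). It has 9 states:
  I0: { [A → . F n], [A' → . A], [F → . ; F F], [F → . ;], [F → . n A] }  — shift
  I1: { [F → . ; F F], [F → . ;], [F → . n A], [F → ; . F F], [F → ; .] }  — shift, reduce
  I2: { [A' → A .] }  — accept
  I3: { [A → F . n] }  — shift
  I4: { [A → . F n], [F → . ; F F], [F → . ;], [F → . n A], [F → n . A] }  — shift
  I5: { [F → n A .] }  — reduce
  I6: { [A → F n .] }  — reduce
  I7: { [F → . ; F F], [F → . ;], [F → . n A], [F → ; F . F] }  — shift
  I8: { [F → ; F F .] }  — reduce

I1 contains reduce item [F → ; .] and shift items [F → . ;], [F → . ; F F], [F → . n A] — shift-reduce conflict.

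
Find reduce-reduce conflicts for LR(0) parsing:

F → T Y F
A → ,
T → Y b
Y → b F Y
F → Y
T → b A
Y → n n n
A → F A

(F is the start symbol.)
Augment with F' → F and build the canonical LR(0) collection (I0 = CLOSURE({[F' → . F]}), then GOTO on every symbol after a dot until no new states appear). It has 20 states:
  I0: { [F → . T Y F], [F → . Y], [F' → . F], [T → . Y b], [T → . b A], [Y → . b F Y], [Y → . n n n] }  — shift
  I1: { [F' → F .] }  — accept
  I2: { [F → T . Y F], [Y → . b F Y], [Y → . n n n] }  — shift
  I3: { [F → Y .], [T → Y . b] }  — shift, reduce
  I4: { [A → . ,], [A → . F A], [F → . T Y F], [F → . Y], [T → . Y b], [T → . b A], [T → b . A], [Y → . b F Y], [Y → . n n n], [Y → b . F Y] }  — shift
  I5: { [Y → n . n n] }  — shift
  I6: { [Y → n n . n] }  — shift
  I7: { [Y → n n n .] }  — reduce
  I8: { [A → , .] }  — reduce
  I9: { [T → b A .] }  — reduce
  I10: { [A → . ,], [A → . F A], [A → F . A], [F → . T Y F], [F → . Y], [T → . Y b], [T → . b A], [Y → . b F Y], [Y → . n n n], [Y → b F . Y] }  — shift
  I11: { [A → F A .] }  — reduce
  I12: { [A → . ,], [A → . F A], [A → F . A], [F → . T Y F], [F → . Y], [T → . Y b], [T → . b A], [Y → . b F Y], [Y → . n n n] }  — shift
  I13: { [F → Y .], [T → Y . b], [Y → b F Y .] }  — shift, 2 reduces
  I14: { [T → Y b .] }  — reduce
  I15: { [F → . T Y F], [F → . Y], [F → T Y . F], [T → . Y b], [T → . b A], [Y → . b F Y], [Y → . n n n] }  — shift
  I16: { [F → . T Y F], [F → . Y], [T → . Y b], [T → . b A], [Y → . b F Y], [Y → . n n n], [Y → b . F Y] }  — shift
  I17: { [Y → . b F Y], [Y → . n n n], [Y → b F . Y] }  — shift
  I18: { [Y → b F Y .] }  — reduce
  I19: { [F → T Y F .] }  — reduce

I13 contains complete items [F → Y .], [Y → b F Y .] — reduce-reduce conflict.

Answer: Yes — I13: [F → Y .] vs [Y → b F Y .]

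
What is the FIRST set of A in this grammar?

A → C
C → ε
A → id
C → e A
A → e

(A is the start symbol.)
{ 'e', 'id', ε }

FIRST sets of the other non-terminals involved (by the same procedure, iterated to a fixed point):
  FIRST(C) = { 'e', ε }

From A → C:
  - C is a non-terminal: add FIRST(C) \ {ε} = { 'e' }
    C is nullable and nothing follows, so the whole right-hand side can vanish: ε ∈ FIRST(A)
From A → id:
  - id is a terminal: add 'id' and stop
From A → e:
  - e is a terminal: add 'e' and stop

Collecting: FIRST(A) = { 'e', 'id', ε }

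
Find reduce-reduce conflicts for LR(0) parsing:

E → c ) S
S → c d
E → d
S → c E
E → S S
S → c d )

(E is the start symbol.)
A reduce-reduce conflict occurs when an LR(0) state has two complete items [A → α .] and [B → β .] — both call for a reduction, and with no lookahead the parser cannot choose between them.

Augment with E' → E and build the canonical LR(0) collection (I0 = CLOSURE({[E' → . E]}), then GOTO on every symbol after a dot until no new states appear). It has 12 states:
  I0: { [E → . S S], [E → . c ) S], [E → . d], [E' → . E], [S → . c E], [S → . c d )], [S → . c d] }  — shift
  I1: { [E' → E .] }  — accept
  I2: { [E → S . S], [S → . c E], [S → . c d )], [S → . c d] }  — shift
  I3: { [E → . S S], [E → . c ) S], [E → . d], [E → c . ) S], [S → . c E], [S → . c d )], [S → . c d], [S → c . E], [S → c . d )], [S → c . d] }  — shift
  I4: { [E → d .] }  — reduce
  I5: { [E → c ) . S], [S → . c E], [S → . c d )], [S → . c d] }  — shift
  I6: { [S → c E .] }  — reduce
  I7: { [E → d .], [S → c d . )], [S → c d .] }  — shift, 2 reduces
  I8: { [S → c d ) .] }  — reduce
  I9: { [E → c ) S .] }  — reduce
  I10: { [E → . S S], [E → . c ) S], [E → . d], [S → . c E], [S → . c d )], [S → . c d], [S → c . E], [S → c . d )], [S → c . d] }  — shift
  I11: { [E → S S .] }  — reduce

I7 contains complete items [E → d .], [S → c d .] — reduce-reduce conflict.

Answer: Yes — I7: [E → d .] vs [S → c d .]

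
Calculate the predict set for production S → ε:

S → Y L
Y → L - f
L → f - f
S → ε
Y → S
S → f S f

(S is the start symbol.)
{ $, 'f' }

PREDICT(S → ε) = (FIRST(RHS) \ {ε}) ∪ (FOLLOW(S) if ε ∈ FIRST(RHS), i.e. RHS ⇒* ε)
The right-hand side is ε (FIRST(ε) = { ε }), so the predict set is FOLLOW(S) = { $, 'f' }
PREDICT(S → ε) = { $, 'f' }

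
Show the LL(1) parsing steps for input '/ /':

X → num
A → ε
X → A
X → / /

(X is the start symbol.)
Stack is shown with the top on the left.

Stack  Input  Action
--------------------
X $    / / $  output X → / /
/ / $  / / $  match '/'
/ $    / $    match '/'
$      $      accept

The string is accepted.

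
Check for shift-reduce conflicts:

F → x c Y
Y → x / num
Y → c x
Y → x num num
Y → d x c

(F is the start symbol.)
No shift-reduce conflicts

A shift-reduce conflict occurs when an LR(0) state has both:
  - a complete (reduce) item [A → α .] (dot at the end), and
  - a shift item [B → β . c γ] (dot before a terminal).

Augment with F' → F and build the canonical LR(0) collection (I0 = CLOSURE({[F' → . F]}), then GOTO on every symbol after a dot until no new states appear). It has 15 states:
  I0: { [F → . x c Y], [F' → . F] }  — shift
  I1: { [F' → F .] }  — accept
  I2: { [F → x . c Y] }  — shift
  I3: { [F → x c . Y], [Y → . c x], [Y → . d x c], [Y → . x / num], [Y → . x num num] }  — shift
  I4: { [F → x c Y .] }  — reduce
  I5: { [Y → c . x] }  — shift
  I6: { [Y → d . x c] }  — shift
  I7: { [Y → x . / num], [Y → x . num num] }  — shift
  I8: { [Y → x / . num] }  — shift
  I9: { [Y → x num . num] }  — shift
  I10: { [Y → x num num .] }  — reduce
  I11: { [Y → x / num .] }  — reduce
  I12: { [Y → d x . c] }  — shift
  I13: { [Y → d x c .] }  — reduce
  I14: { [Y → c x .] }  — reduce

No state contains both a complete item and a shift item.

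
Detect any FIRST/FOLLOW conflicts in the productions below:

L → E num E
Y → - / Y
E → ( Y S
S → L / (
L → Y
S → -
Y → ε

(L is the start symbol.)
A FIRST/FOLLOW conflict occurs when a non-terminal N has a nullable alternative N → β (β ⇒* ε) and another alternative N → α with FIRST(α) ∩ FOLLOW(N) ≠ ∅: on such a lookahead the parser cannot decide between expanding α and letting N vanish via β.

Nullable non-terminals: L, Y.
FIRST sets used below: FIRST(E) = { '(' }, FIRST(Y) = { '-', ε }

L: nullable alternative(s) L → Y; FOLLOW(L) = { $, '/' }
  L → E num E: FIRST \ {ε} = { '(' } — disjoint from FOLLOW(L)
  L → Y: FIRST \ {ε} = { '-' } — this is the only nullable alternative, skip

Y: nullable alternative(s) Y → ε; FOLLOW(Y) = { $, '(', '-', '/' }
  Y → - / Y: FIRST \ {ε} = { '-' } — overlaps FOLLOW(Y) on { '-' }: CONFLICT
  Y → ε: FIRST \ {ε} = { } — this is the only nullable alternative, skip

E, S have no nullable alternative, so no FIRST/FOLLOW check is needed there.

So the grammar has 1 FIRST/FOLLOW conflict (marked CONFLICT above).

Answer: Yes. Y → '-' '/' Y with FOLLOW(Y) on { '-' }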